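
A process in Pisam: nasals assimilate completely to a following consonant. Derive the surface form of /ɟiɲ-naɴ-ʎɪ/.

[ɟinnaʎʎɪ]

/ɲ/ is the segment targeted by the rule; it sits immediately before /n/, so it assimilates completely and surfaces as [n].
The same rule applies at the second boundary: /ɴ/ → [ʎ] next to /ʎ/.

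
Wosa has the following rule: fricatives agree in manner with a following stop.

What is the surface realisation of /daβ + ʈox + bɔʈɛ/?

[dabʈokbɔʈɛ]

/β/ is a voiced bilabial fricative. The following trigger /ʈ/ is a stop, so /β/ must become a stop as well.
A voiced bilabial stop is [b], so the surface segment is [b].
At the second juncture, /x/ likewise becomes [k] adjacent to /b/.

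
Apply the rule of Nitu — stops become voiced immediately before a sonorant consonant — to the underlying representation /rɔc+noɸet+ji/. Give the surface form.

[rɔɟnoɸedji]

/c/ is a voiceless palatal stop. The following trigger /n/ is voiced, so /c/ must become voiced as well.
Changing only its voicing to voiced gives [ɟ] — the voiced palatal stop.
At the second juncture, /t/ likewise becomes [d] adjacent to /j/.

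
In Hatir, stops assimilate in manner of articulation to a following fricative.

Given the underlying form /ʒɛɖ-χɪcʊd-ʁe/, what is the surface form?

/ɖ/ is a voiced retroflex stop. The following trigger /χ/ is a fricative, so /ɖ/ must become a fricative as well.
A voiced retroflex fricative is [ʐ], so the surface segment is [ʐ].
The same rule applies at the second boundary: /d/ → [z] next to /ʁ/.

[ʒɛʐχɪcʊzʁe]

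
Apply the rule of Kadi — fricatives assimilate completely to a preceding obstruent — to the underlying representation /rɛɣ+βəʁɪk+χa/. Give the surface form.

/β/ is the segment targeted by the rule; it sits immediately after /ɣ/, so it assimilates completely and surfaces as [ɣ].
The same rule applies at the second boundary: /χ/ → [k] next to /k/.

[rɛɣɣəʁɪkka]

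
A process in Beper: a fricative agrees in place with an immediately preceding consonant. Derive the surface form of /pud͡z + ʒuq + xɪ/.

[pud͡zzuqχɪ]

/ʒ/ is a voiced postalveolar fricative. The preceding trigger /d͡z/ is alveolar, so /ʒ/ must become alveolar as well.
A voiced alveolar fricative is [z], so the surface segment is [z].
The same rule applies at the second boundary: /x/ → [χ] next to /q/.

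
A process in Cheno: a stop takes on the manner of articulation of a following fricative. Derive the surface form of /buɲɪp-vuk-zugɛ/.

The rule targets /p/ (voiceless bilabial stop), which sits before the trigger /v/ (fricative).
Changing only its manner to fricative gives [ɸ] — the voiceless bilabial fricative.
At the second juncture, /k/ likewise becomes [x] adjacent to /z/.

[buɲɪɸvuxzugɛ]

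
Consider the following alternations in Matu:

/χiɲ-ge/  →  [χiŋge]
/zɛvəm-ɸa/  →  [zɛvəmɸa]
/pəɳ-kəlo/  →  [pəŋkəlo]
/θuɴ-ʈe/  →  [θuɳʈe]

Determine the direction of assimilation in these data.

The segment that alternates is /ɲ/, which surfaces as [ŋ] when adjacent to /g/.
/ɲ/ is palatal while /g/ is velar; the output [ŋ] is velar, matching the trigger — so the feature that spreads is place.
The same holds elsewhere in the data: /ɳ/ → [ŋ] before /k/ (retroflex → velar, matching velar); /ɴ/ → [ɳ] before /ʈ/ (uvular → retroflex, matching retroflex) — only place changes, and always toward the following segment.
No alternation appears in [zɛvəmɸa]: there the adjacent consonants already agree in place (/m/ and /ɸ/ are both bilabial), so this form is consistent with the same rule.
Since the segment that changes precedes the conditioning segment, the assimilation is regressive.

regressive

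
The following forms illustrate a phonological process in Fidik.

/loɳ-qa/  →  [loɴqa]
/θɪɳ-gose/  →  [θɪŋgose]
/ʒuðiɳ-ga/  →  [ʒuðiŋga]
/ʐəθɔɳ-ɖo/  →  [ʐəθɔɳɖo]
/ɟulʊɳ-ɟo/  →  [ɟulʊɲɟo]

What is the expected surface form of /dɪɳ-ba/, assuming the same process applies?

The data show regressive place assimilation: /ɳ/ → [ɴ] before /q/; /ɳ/ → [ŋ] before /g/; /ɳ/ → [ɲ] before /ɟ/. In each pair only place changes, matching the following consonant, while manner and voice stay constant.
Nothing changes in [ʐəθɔɳɖo]: there the adjacent consonants already agree in place (/ɳ/ and /ɖ/ are both retroflex), so this form is consistent with the same rule.
/ɳ/ is a voiced retroflex nasal. The following trigger /b/ is bilabial, so /ɳ/ must become bilabial as well.
A voiced bilabial nasal is [m], so the surface segment is [m].

[dɪmba]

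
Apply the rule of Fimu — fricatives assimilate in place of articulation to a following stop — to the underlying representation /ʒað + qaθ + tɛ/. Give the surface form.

[ʒaʁqastɛ]

/ð/ is a voiced dental fricative. The following trigger /q/ is uvular, so /ð/ must become uvular as well.
A voiced uvular fricative is [ʁ], so the surface segment is [ʁ].
The same rule applies at the second boundary: /θ/ → [s] next to /t/.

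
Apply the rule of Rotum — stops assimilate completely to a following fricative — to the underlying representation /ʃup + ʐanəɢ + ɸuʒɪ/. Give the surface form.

/p/ is the segment targeted by the rule; it sits immediately before /ʐ/, so it assimilates completely and surfaces as [ʐ].
The same rule applies at the second boundary: /ɢ/ → [ɸ] next to /ɸ/.

[ʃuʐʐanəɸɸuʒɪ]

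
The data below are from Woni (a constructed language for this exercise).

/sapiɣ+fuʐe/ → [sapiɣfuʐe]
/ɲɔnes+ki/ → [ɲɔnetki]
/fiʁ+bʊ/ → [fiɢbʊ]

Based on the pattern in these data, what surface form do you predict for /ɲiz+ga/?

The data show regressive manner assimilation: /s/ → [t] before /k/; /ʁ/ → [ɢ] before /b/. In each pair only manner changes, matching the following consonant, while place and voice stay constant.
No alternation appears in [sapiɣfuʐe]: there the adjacent consonants already agree in manner (/ɣ/ and /f/ are both fricatives), so this form is consistent with the same rule.
The rule targets /z/ (voiced alveolar fricative), which sits before the trigger /g/ (stop).
Changing only its manner to stop gives [d] — the voiced alveolar stop.

[ɲidga]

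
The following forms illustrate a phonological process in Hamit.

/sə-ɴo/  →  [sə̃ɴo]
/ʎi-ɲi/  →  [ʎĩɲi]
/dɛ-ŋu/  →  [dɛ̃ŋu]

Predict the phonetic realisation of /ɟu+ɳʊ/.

[ɟũɳʊ]

The data show regressive nasality assimilation (vowel nasalisation): /ə/ → [ə̃] before /ɴ/; /i/ → [ĩ] before /ɲ/; /ɛ/ → [ɛ̃] before /ŋ/ — a vowel is nasalised by an immediately following nasal consonant.
/u/ sits next to the nasal /ɳ/ and is therefore nasalised to [ũ].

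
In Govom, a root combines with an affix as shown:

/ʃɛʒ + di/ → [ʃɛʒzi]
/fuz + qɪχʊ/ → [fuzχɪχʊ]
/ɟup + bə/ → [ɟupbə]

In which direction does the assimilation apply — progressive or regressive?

progressive

The segment that alternates is /d/, which surfaces as [z] when adjacent to /ʒ/.
/d/ is a stop while /ʒ/ is a fricative; the output [z] is a fricative, matching the trigger — so the feature that spreads is manner.
The other alternating form patterns the same way: /q/ → [χ] after /z/ (stop → fricative, matching a fricative) — only manner changes, and always toward the preceding segment.
Nothing changes in [ɟupbə]: there the adjacent consonants already agree in manner (/b/ and /p/ are both stops), so this form is consistent with the same rule.
The trigger is the preceding segment, so the direction is progressive (perseverative).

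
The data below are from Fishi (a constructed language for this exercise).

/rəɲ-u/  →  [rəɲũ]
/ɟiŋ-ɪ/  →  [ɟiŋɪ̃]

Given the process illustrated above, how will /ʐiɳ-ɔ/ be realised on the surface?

The data show progressive nasality assimilation (vowel nasalisation): /u/ → [ũ] after /ɲ/; /ɪ/ → [ɪ̃] after /ŋ/ — a vowel is nasalised by an immediately preceding nasal consonant.
/ɔ/ sits next to the nasal /ɳ/ and is therefore nasalised to [ɔ̃].

[ʐiɳɔ̃]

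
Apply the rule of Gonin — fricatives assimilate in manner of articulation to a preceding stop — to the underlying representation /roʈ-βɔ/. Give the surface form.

[roʈbɔ]

/β/ is a voiced bilabial fricative. The preceding trigger /ʈ/ is a stop, so /β/ must become a stop as well.
The voiced bilabial stop is [b], so /β/ → [b].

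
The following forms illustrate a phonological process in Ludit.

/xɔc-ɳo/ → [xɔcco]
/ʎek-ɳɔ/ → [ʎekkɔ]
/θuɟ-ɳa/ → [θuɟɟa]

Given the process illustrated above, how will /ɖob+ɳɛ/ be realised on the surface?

The data show progressive total assimilation (/ɳ/ → [c] after /c/; /ɳ/ → [k] after /k/; /ɳ/ → [ɟ] after /ɟ/): in every case the target segment becomes identical to its preceding neighbour, copying more than a single feature.
/ɳ/ is the segment targeted by the rule; it sits immediately after /b/, so it assimilates completely and surfaces as [b].

[ɖobbɛ]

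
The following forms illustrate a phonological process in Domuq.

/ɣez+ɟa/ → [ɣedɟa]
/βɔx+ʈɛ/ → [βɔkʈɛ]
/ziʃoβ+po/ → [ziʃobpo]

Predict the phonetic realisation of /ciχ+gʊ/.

[ciqgʊ]

The data show regressive manner assimilation: /z/ → [d] before /ɟ/; /x/ → [k] before /ʈ/; /β/ → [b] before /p/. In each pair only manner changes, matching the following consonant, while place and voice stay constant.
/χ/ is a voiceless uvular fricative. The following trigger /g/ is a stop, so /χ/ must become a stop as well.
A voiceless uvular stop is [q], so the surface segment is [q].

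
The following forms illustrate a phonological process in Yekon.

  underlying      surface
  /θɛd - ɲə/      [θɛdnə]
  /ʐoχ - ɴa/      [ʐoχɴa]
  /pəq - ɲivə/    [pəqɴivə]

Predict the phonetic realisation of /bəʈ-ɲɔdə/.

The data show progressive place assimilation: /ɲ/ → [n] after /d/; /ɲ/ → [ɴ] after /q/. In each pair only place changes, matching the preceding consonant, while manner and voice stay constant.
Nothing changes in [ʐoχɴa]: there the adjacent consonants already agree in place (/ɴ/ and /χ/ are both uvular), so this form is consistent with the same rule.
/ɲ/ is a voiced palatal nasal. The preceding trigger /ʈ/ is retroflex, so /ɲ/ must become retroflex as well.
Changing only its place to retroflex gives [ɳ] — the voiced retroflex nasal.

[bəʈɳɔdə]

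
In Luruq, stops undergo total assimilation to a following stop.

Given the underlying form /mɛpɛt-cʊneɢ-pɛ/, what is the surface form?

/t/ is the segment targeted by the rule; it sits immediately before /c/, so it assimilates completely and surfaces as [c].
The same rule applies at the second boundary: /ɢ/ → [p] next to /p/.

[mɛpɛccʊneppɛ]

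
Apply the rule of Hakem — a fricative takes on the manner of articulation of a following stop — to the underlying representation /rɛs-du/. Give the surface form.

/s/ is a voiceless alveolar fricative. The following trigger /d/ is a stop, so /s/ must become a stop as well.
Changing only its manner to stop gives [t] — the voiceless alveolar stop.

[rɛtdu]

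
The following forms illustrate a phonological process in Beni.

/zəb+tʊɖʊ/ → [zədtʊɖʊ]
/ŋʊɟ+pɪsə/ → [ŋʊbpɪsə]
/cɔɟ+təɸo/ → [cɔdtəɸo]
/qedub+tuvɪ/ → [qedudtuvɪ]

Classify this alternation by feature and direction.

regressive place assimilation

The segment that alternates is /b/, which surfaces as [d] when adjacent to /t/.
/b/ is bilabial while /t/ is alveolar; the output [d] is alveolar, matching the trigger — so the feature that spreads is place.
Manner and voice are unchanged, so the assimilation is partial, not total.
The same holds elsewhere in the data: /ɟ/ → [b] before /p/ (palatal → bilabial, matching bilabial); /ɟ/ → [d] before /t/ (palatal → alveolar, matching alveolar) — only place changes, and always toward the following segment.
The trigger is the following segment, so the direction is regressive (anticipatory).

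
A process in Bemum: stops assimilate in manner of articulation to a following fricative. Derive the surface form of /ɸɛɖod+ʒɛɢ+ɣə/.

[ɸɛɖozʒɛʁɣə]

/d/ is a voiced alveolar stop. The following trigger /ʒ/ is a fricative, so /d/ must become a fricative as well.
A voiced alveolar fricative is [z], so the surface segment is [z].
The same rule applies at the second boundary: /ɢ/ → [ʁ] next to /ɣ/.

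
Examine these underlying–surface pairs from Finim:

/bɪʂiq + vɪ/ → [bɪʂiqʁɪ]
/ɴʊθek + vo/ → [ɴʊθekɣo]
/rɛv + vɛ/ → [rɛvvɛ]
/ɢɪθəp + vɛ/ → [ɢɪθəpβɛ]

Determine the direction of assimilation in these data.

progressive

The segment that alternates is /v/, which surfaces as [ʁ] when adjacent to /q/.
/v/ is labiodental while /q/ is uvular; the output [ʁ] is uvular, matching the trigger — so the feature that spreads is place.
Checking the remaining alternations: /v/ → [ɣ] after /k/ (labiodental → velar, matching velar); /v/ → [β] after /p/ (labiodental → bilabial, matching bilabial) — only place changes, and always toward the preceding segment.
No alternation appears in [rɛvvɛ]: there the adjacent consonants already agree in place (/v/ and /v/ are both labiodental), so this form is consistent with the same rule.
Since the segment that changes follows the conditioning segment, the assimilation is progressive.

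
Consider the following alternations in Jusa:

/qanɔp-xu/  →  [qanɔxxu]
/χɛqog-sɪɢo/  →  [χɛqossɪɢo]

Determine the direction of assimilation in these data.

regressive

Underlying /p/ is realised as [x] next to /x/; /x/ itself does not change.
The output [x] is identical to the trigger /x/ — every feature (place, manner, voicing) has been copied — so this is total assimilation.
The remaining alternation confirms this: /g/ → [s] before /s/ — in each case the output is a copy of the following consonant.
Since the segment that changes precedes the conditioning segment, the assimilation is regressive.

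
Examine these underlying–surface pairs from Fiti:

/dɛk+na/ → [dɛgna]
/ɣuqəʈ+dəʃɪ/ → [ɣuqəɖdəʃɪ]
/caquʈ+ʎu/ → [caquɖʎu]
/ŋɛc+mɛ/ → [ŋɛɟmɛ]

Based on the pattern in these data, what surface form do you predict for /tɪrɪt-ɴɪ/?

The data show regressive voicing assimilation: /k/ → [g] before /n/; /ʈ/ → [ɖ] before /d/; /ʈ/ → [ɖ] before /ʎ/; /c/ → [ɟ] before /m/. In each pair only voicing changes, matching the following consonant, while place and manner stay constant.
/t/ is a voiceless alveolar stop. The following trigger /ɴ/ is voiced, so /t/ must become voiced as well.
The voiced alveolar stop is [d], so /t/ → [d].

[tɪrɪdɴɪ]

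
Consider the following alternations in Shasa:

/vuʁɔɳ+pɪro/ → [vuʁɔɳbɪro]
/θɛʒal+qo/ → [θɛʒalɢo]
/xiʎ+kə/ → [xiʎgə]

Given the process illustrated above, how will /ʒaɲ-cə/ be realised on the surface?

[ʒaɲɟə]

The data show progressive voicing assimilation: /p/ → [b] after /ɳ/; /q/ → [ɢ] after /l/; /k/ → [g] after /ʎ/. In each pair only voicing changes, matching the preceding consonant, while place and manner stay constant.
/c/ is a voiceless palatal stop. The preceding trigger /ɲ/ is voiced, so /c/ must become voiced as well.
A voiced palatal stop is [ɟ], so the surface segment is [ɟ].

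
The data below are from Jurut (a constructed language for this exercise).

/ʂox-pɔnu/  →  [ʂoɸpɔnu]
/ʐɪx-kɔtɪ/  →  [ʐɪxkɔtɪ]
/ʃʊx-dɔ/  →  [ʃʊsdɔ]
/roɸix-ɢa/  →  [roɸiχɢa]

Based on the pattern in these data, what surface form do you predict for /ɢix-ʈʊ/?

[ɢiʂʈʊ]

The data show regressive place assimilation: /x/ → [ɸ] before /p/; /x/ → [s] before /d/; /x/ → [χ] before /ɢ/. In each pair only place changes, matching the following consonant, while manner and voice stay constant.
Nothing changes in [ʐɪxkɔtɪ]: there the adjacent consonants already agree in place (/x/ and /k/ are both velar), so this form is consistent with the same rule.
/x/ is a voiceless velar fricative. The following trigger /ʈ/ is retroflex, so /x/ must become retroflex as well.
The voiceless retroflex fricative is [ʂ], so /x/ → [ʂ].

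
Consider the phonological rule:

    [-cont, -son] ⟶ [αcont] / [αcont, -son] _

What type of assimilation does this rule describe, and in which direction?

The shared variable α links the value of [cont] on the target to that of the neighbouring obstruent. [cont] distinguishes stops from fricatives — a manner-of-articulation feature — so this is manner assimilation.
Since the environment is written before the underscore, the trigger precedes the target; the direction is progressive.

progressive manner assimilation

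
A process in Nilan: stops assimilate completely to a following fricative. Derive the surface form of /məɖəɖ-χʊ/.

[məɖəχχʊ]

/ɖ/ is the segment targeted by the rule; it sits immediately before /χ/, so it assimilates completely and surfaces as [χ].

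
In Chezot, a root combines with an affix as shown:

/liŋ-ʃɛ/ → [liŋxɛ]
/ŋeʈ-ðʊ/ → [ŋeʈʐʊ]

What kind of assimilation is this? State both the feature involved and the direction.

Comparing underlying and surface forms, /ʃ/ → [x] is the alternation; the neighbouring /ŋ/ is constant.
The change postalveolar → velar matches the place of the preceding /ŋ/, identifying this as place assimilation.
Manner and voice are unchanged, so the assimilation is partial, not total.
Checking the remaining alternation: /ð/ → [ʐ] after /ʈ/ (dental → retroflex, matching retroflex) — only place changes, and always toward the preceding segment.
The trigger is the preceding segment, so the direction is progressive (perseverative).

progressive place assimilation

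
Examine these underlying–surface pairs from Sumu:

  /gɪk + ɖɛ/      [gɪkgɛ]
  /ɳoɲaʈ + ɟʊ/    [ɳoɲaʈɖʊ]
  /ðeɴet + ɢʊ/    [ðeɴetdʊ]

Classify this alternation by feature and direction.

Underlying /ɖ/ is realised as [g] next to /k/; /k/ itself does not change.
/ɖ/ is retroflex while /k/ is velar; the output [g] is velar, matching the trigger — so the feature that spreads is place.
Manner and voice are unchanged, so the assimilation is partial, not total.
Checking the remaining alternations: /ɟ/ → [ɖ] after /ʈ/ (palatal → retroflex, matching retroflex); /ɢ/ → [d] after /t/ (uvular → alveolar, matching alveolar) — only place changes, and always toward the preceding segment.
The trigger is the preceding segment, so the direction is progressive (perseverative).

progressive place assimilation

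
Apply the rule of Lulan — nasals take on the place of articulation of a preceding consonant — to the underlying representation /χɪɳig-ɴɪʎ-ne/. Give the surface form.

[χɪɳigŋɪʎɲe]

The rule targets /ɴ/ (voiced uvular nasal), which sits after the trigger /g/ (velar).
Changing only its place to velar gives [ŋ] — the voiced velar nasal.
The same rule applies at the second boundary: /n/ → [ɲ] next to /ʎ/.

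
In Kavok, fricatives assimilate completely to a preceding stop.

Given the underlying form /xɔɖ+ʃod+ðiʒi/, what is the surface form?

/ʃ/ is the segment targeted by the rule; it sits immediately after /ɖ/, so it assimilates completely and surfaces as [ɖ].
The same rule applies at the second boundary: /ð/ → [d] next to /d/.

[xɔɖɖoddiʒi]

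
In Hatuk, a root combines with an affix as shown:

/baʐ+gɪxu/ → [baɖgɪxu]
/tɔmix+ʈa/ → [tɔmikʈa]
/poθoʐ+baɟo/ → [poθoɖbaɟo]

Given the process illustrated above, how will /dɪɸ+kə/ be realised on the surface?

[dɪpkə]

The data show regressive manner assimilation: /ʐ/ → [ɖ] before /g/; /x/ → [k] before /ʈ/; /ʐ/ → [ɖ] before /b/. In each pair only manner changes, matching the following consonant, while place and voice stay constant.
/ɸ/ is a voiceless bilabial fricative. The following trigger /k/ is a stop, so /ɸ/ must become a stop as well.
Changing only its manner to stop gives [p] — the voiceless bilabial stop.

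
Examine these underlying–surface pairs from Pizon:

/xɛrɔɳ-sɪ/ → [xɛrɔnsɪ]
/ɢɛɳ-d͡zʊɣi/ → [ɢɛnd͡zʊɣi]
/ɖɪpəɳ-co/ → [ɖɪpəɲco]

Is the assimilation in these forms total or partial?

partial assimilation

Comparing underlying and surface forms, /ɳ/ → [n] is the alternation; the neighbouring /s/ is constant.
/ɳ/ is retroflex while /s/ is alveolar; the output [n] is alveolar, matching the trigger — so the feature that spreads is place.
Manner and voice are unchanged, so the assimilation is partial, not total.
The same holds elsewhere in the data: /ɳ/ → [n] before /d͡z/ (retroflex → alveolar, matching alveolar); /ɳ/ → [ɲ] before /c/ (retroflex → palatal, matching palatal) — only place changes, and always toward the following segment.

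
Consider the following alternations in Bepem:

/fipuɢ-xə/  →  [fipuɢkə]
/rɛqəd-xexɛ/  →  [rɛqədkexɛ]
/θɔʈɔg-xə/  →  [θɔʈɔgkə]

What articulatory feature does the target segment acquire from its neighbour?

Underlying /x/ is realised as [k] next to /ɢ/; /ɢ/ itself does not change.
The change fricative → stop matches the manner of the preceding /ɢ/, identifying this as manner assimilation.
The other alternating forms pattern the same way: /x/ → [k] after /d/ (fricative → stop, matching a stop); /x/ → [k] after /g/ (fricative → stop, matching a stop) — only manner changes, and always toward the preceding segment.

manner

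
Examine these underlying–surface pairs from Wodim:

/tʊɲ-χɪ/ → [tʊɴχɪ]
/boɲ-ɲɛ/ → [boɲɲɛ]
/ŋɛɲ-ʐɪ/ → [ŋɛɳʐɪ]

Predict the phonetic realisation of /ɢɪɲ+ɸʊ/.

[ɢɪmɸʊ]

The data show regressive place assimilation: /ɲ/ → [ɴ] before /χ/; /ɲ/ → [ɳ] before /ʐ/. In each pair only place changes, matching the following consonant, while manner and voice stay constant.
No alternation appears in [boɲɲɛ]: there the adjacent consonants already agree in place (/ɲ/ and /ɲ/ are both palatal), so this form is consistent with the same rule.
/ɲ/ is a voiced palatal nasal. The following trigger /ɸ/ is bilabial, so /ɲ/ must become bilabial as well.
A voiced bilabial nasal is [m], so the surface segment is [m].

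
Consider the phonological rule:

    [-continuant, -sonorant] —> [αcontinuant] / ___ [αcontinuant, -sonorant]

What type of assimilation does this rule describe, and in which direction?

The rule copies [continuant] (continuancy) from the environment onto the target stops; since [±continuant] encodes the stop/fricative manner contrast, the assimilating dimension is manner.
Since the environment is written after the underscore, the trigger follows the target; the direction is regressive.

regressive manner assimilation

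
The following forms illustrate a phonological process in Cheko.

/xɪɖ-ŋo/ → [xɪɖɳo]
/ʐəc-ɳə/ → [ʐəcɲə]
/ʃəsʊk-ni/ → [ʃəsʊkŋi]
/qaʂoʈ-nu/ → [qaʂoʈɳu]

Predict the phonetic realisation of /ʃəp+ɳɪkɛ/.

The data show progressive place assimilation: /ŋ/ → [ɳ] after /ɖ/; /ɳ/ → [ɲ] after /c/; /n/ → [ŋ] after /k/; /n/ → [ɳ] after /ʈ/. In each pair only place changes, matching the preceding consonant, while manner and voice stay constant.
The rule targets /ɳ/ (voiced retroflex nasal), which sits after the trigger /p/ (bilabial).
The voiced bilabial nasal is [m], so /ɳ/ → [m].

[ʃəpmɪkɛ]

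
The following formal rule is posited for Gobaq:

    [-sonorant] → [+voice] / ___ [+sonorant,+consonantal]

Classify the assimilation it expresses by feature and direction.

regressive voicing assimilation

The target ([-sonorant], obstruents) acquires [+voice] next to a sonorant consonant ([+sonorant,+consonantal]) — it takes on the voicing of its neighbour, so the feature that spreads is voicing.
Since the environment is written after the underscore, the trigger follows the target; the direction is regressive.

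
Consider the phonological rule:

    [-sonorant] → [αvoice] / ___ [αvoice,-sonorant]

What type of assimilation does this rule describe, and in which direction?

The shared variable α links the value of [voice] on the target to the same value on the neighbouring segment, so voicing is the feature that assimilates.
Since the environment is written after the underscore, the trigger follows the target; the direction is regressive.

regressive voicing assimilation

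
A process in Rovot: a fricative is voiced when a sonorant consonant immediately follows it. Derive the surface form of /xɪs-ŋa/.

/s/ is a voiceless alveolar fricative. The following trigger /ŋ/ is voiced, so /s/ must become voiced as well.
Changing only its voicing to voiced gives [z] — the voiced alveolar fricative.

[xɪzŋa]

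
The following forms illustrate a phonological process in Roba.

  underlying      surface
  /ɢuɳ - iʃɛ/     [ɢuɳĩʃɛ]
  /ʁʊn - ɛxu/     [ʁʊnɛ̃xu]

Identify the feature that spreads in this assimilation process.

The vowel /i/ surfaces as nasalised [ĩ] next to the preceding nasal /ɳ/ — it has acquired the [+nasal] feature of its neighbour.
Likewise in the remaining data: /ɛ/ → [ɛ̃] after /n/ — each time a vowel is nasalised next to a preceding nasal.

nasality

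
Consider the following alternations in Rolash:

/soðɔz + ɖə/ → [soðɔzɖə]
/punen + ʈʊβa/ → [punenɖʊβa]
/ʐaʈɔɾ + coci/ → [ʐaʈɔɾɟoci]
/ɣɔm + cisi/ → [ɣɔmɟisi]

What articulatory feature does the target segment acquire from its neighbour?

Comparing underlying and surface forms, /ʈ/ → [ɖ] is the alternation; the neighbouring /n/ is constant.
The change voiceless → voiced matches the voicing of the preceding /n/, identifying this as voicing assimilation.
Checking the remaining alternations: /c/ → [ɟ] after /ɾ/ (voiceless → voiced, matching voiced); /c/ → [ɟ] after /m/ (voiceless → voiced, matching voiced) — only voicing changes, and always toward the preceding segment.
Nothing changes in [soðɔzɖə]: there the adjacent consonants already agree in voicing (/ɖ/ and /z/ are both voiced), so this form is consistent with the same rule.

voicing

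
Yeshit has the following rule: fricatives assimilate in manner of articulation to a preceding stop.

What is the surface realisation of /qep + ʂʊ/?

[qepʈʊ]

/ʂ/ is a voiceless retroflex fricative. The preceding trigger /p/ is a stop, so /ʂ/ must become a stop as well.
Changing only its manner to stop gives [ʈ] — the voiceless retroflex stop.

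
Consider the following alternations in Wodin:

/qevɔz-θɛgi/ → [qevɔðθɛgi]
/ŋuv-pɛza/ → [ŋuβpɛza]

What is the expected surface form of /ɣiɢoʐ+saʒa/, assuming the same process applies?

The data show regressive place assimilation: /z/ → [ð] before /θ/; /v/ → [β] before /p/. In each pair only place changes, matching the following consonant, while manner and voice stay constant.
The rule targets /ʐ/ (voiced retroflex fricative), which sits before the trigger /s/ (alveolar).
A voiced alveolar fricative is [z], so the surface segment is [z].

[ɣiɢozsaʒa]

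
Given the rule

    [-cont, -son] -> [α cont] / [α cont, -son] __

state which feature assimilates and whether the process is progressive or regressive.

progressive manner assimilation

The shared variable α links the value of [cont] on the target to that of the neighbouring obstruent. [cont] distinguishes stops from fricatives — a manner-of-articulation feature — so this is manner assimilation.
Since the environment is written before the underscore, the trigger precedes the target; the direction is progressive.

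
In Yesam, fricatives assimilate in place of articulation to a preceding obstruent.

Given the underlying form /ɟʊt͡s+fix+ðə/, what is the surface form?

[ɟʊt͡ssixɣə]

The rule targets /f/ (voiceless labiodental fricative), which sits after the trigger /t͡s/ (alveolar).
The voiceless alveolar fricative is [s], so /f/ → [s].
The same rule applies at the second boundary: /ð/ → [ɣ] next to /x/.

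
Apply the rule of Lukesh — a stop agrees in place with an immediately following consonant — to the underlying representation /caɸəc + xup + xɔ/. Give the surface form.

/c/ is a voiceless palatal stop. The following trigger /x/ is velar, so /c/ must become velar as well.
Changing only its place to velar gives [k] — the voiceless velar stop.
The same rule applies at the second boundary: /p/ → [k] next to /x/.

[caɸəkxukxɔ]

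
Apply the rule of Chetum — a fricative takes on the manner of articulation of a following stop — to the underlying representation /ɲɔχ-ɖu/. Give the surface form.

The rule targets /χ/ (voiceless uvular fricative), which sits before the trigger /ɖ/ (stop).
A voiceless uvular stop is [q], so the surface segment is [q].

[ɲɔqɖu]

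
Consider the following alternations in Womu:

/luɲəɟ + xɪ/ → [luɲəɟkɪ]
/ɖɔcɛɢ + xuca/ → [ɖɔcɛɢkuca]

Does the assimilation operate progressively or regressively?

progressive

The segment that alternates is /x/, which surfaces as [k] when adjacent to /ɟ/.
The change fricative → stop matches the manner of the preceding /ɟ/, identifying this as manner assimilation.
Checking the remaining alternation: /x/ → [k] after /ɢ/ (fricative → stop, matching a stop) — only manner changes, and always toward the preceding segment.
The trigger is the preceding segment, so the direction is progressive (perseverative).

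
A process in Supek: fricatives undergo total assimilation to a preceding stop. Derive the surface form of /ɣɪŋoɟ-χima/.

/χ/ is the segment targeted by the rule; it sits immediately after /ɟ/, so it assimilates completely and surfaces as [ɟ].

[ɣɪŋoɟɟima]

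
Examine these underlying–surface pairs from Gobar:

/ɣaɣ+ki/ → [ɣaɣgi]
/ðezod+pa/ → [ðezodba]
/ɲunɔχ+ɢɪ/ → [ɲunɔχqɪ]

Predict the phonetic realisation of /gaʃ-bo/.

[gaʃpo]

The data show progressive voicing assimilation: /k/ → [g] after /ɣ/; /p/ → [b] after /d/; /ɢ/ → [q] after /χ/. In each pair only voicing changes, matching the preceding consonant, while place and manner stay constant.
/b/ is a voiced bilabial stop. The preceding trigger /ʃ/ is voiceless, so /b/ must become voiceless as well.
A voiceless bilabial stop is [p], so the surface segment is [p].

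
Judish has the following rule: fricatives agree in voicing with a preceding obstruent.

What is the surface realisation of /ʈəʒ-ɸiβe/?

[ʈəʒβiβe]

The rule targets /ɸ/ (voiceless bilabial fricative), which sits after the trigger /ʒ/ (voiced).
A voiced bilabial fricative is [β], so the surface segment is [β].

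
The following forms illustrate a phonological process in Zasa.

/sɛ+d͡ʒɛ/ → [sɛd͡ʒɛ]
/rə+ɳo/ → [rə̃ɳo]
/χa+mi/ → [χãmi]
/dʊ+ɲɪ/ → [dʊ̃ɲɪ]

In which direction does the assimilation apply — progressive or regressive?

The vowel /ə/ surfaces as nasalised [ə̃] next to the following nasal /ɳ/ — it has acquired the [+nasal] feature of its neighbour.
The other forms show the same pattern: /a/ → [ã] before /m/; /ʊ/ → [ʊ̃] before /ɲ/ — each time a vowel is nasalised next to a following nasal.
No change occurs in [sɛd͡ʒɛ] because the vowel at the boundary is adjacent to an oral consonant, not a nasal (/ɛ/ next to /d͡ʒ/).
Because the conditioning nasal is to the right of the vowel that changes, the process is regressive (anticipatory).

regressive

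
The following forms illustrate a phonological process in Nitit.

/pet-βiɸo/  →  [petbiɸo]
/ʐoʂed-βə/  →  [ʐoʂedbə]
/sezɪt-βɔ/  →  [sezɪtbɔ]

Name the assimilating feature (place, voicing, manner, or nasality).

Underlying /β/ is realised as [b] next to /t/; /t/ itself does not change.
The change fricative → stop matches the manner of the preceding /t/, identifying this as manner assimilation.
Checking the remaining alternation: /β/ → [b] after /d/ (fricative → stop, matching a stop) — only manner changes, and always toward the preceding segment.

manner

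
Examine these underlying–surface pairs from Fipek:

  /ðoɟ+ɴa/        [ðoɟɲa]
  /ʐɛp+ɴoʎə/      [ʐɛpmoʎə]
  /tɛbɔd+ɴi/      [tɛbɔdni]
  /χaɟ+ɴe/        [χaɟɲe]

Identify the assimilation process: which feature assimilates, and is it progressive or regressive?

Underlying /ɴ/ is realised as [ɲ] next to /ɟ/; /ɟ/ itself does not change.
The change uvular → palatal matches the place of the preceding /ɟ/, identifying this as place assimilation.
Manner and voice are unchanged, so the assimilation is partial, not total.
The other alternating forms pattern the same way: /ɴ/ → [m] after /p/ (uvular → bilabial, matching bilabial); /ɴ/ → [n] after /d/ (uvular → alveolar, matching alveolar) — only place changes, and always toward the preceding segment.
The trigger is the preceding segment, so the direction is progressive (perseverative).

progressive place assimilation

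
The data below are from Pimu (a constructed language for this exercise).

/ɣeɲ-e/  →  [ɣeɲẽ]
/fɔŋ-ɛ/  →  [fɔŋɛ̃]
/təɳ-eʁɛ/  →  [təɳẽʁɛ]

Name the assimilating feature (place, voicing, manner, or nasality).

nasality

The vowel /e/ surfaces as nasalised [ẽ] next to the preceding nasal /ɲ/ — it has acquired the [+nasal] feature of its neighbour.
Likewise in the remaining data: /ɛ/ → [ɛ̃] after /ŋ/; /e/ → [ẽ] after /ɳ/ — each time a vowel is nasalised next to a preceding nasal.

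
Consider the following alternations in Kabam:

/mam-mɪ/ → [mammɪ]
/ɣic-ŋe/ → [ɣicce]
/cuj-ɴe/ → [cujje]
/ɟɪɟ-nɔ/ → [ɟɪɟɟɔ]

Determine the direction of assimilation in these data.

progressive

Underlying /ŋ/ is realised as [c] next to /c/; /c/ itself does not change.
The output [c] is identical to the trigger /c/ — every feature (place, manner, voicing) has been copied — so this is total assimilation.
The other forms behave the same way: /ɴ/ → [j] after /j/; /n/ → [ɟ] after /ɟ/ — in each case the output is a copy of the preceding consonant.
In [mammɪ] the two consonants at the boundary are already identical (/m/ + /m/), so the rule applies vacuously and nothing changes.
The trigger is the preceding segment, so the direction is progressive (perseverative).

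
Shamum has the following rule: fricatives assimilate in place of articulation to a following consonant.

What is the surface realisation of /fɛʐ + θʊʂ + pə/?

[fɛðθʊɸpə]

The rule targets /ʐ/ (voiced retroflex fricative), which sits before the trigger /θ/ (dental).
Changing only its place to dental gives [ð] — the voiced dental fricative.
The same rule applies at the second boundary: /ʂ/ → [ɸ] next to /p/.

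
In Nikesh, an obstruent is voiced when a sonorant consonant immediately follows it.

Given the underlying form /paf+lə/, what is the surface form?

The rule targets /f/ (voiceless labiodental fricative), which sits before the trigger /l/ (voiced).
The voiced labiodental fricative is [v], so /f/ → [v].

[pavlə]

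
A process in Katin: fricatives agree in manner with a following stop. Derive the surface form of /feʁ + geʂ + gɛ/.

[feɢgeʈgɛ]

The rule targets /ʁ/ (voiced uvular fricative), which sits before the trigger /g/ (stop).
Changing only its manner to stop gives [ɢ] — the voiced uvular stop.
At the second juncture, /ʂ/ likewise becomes [ʈ] adjacent to /g/.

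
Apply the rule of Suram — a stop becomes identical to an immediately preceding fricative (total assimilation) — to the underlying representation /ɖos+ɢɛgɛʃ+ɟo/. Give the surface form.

[ɖossɛgɛʃʃo]

/ɢ/ is the segment targeted by the rule; it sits immediately after /s/, so it assimilates completely and surfaces as [s].
The same rule applies at the second boundary: /ɟ/ → [ʃ] next to /ʃ/.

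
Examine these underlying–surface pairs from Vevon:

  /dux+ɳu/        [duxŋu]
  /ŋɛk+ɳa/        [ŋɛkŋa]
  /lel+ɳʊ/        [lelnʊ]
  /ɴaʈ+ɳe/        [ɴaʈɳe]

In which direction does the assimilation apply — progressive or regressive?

progressive

Underlying /ɳ/ is realised as [ŋ] next to /x/; /x/ itself does not change.
The change retroflex → velar matches the place of the preceding /x/, identifying this as place assimilation.
The other alternating forms pattern the same way: /ɳ/ → [ŋ] after /k/ (retroflex → velar, matching velar); /ɳ/ → [n] after /l/ (retroflex → alveolar, matching alveolar) — only place changes, and always toward the preceding segment.
Nothing changes in [ɴaʈɳe]: there the adjacent consonants already agree in place (/ɳ/ and /ʈ/ are both retroflex), so this form is consistent with the same rule.
Since the segment that changes follows the conditioning segment, the assimilation is progressive.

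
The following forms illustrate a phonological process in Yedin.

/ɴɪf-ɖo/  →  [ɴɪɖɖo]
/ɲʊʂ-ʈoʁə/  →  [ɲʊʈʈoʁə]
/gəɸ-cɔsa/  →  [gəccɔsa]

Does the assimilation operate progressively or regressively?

Underlying /f/ is realised as [ɖ] next to /ɖ/; /ɖ/ itself does not change.
The output [ɖ] is identical to the trigger /ɖ/ — every feature (place, manner, voicing) has been copied — so this is total assimilation.
The remaining alternations confirm this: /ʂ/ → [ʈ] before /ʈ/; /ɸ/ → [c] before /c/ — in each case the output is a copy of the following consonant.
Since the segment that changes precedes the conditioning segment, the assimilation is regressive.

regressive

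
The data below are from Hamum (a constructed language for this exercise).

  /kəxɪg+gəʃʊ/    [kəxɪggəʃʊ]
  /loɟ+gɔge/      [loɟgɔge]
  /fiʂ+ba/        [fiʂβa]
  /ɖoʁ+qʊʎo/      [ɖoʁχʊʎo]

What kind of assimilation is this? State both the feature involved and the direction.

The segment that alternates is /b/, which surfaces as [β] when adjacent to /ʂ/.
/b/ is a stop while /ʂ/ is a fricative; the output [β] is a fricative, matching the trigger — so the feature that spreads is manner.
Place and voice are unchanged, so the assimilation is partial, not total.
The other alternating form patterns the same way: /q/ → [χ] after /ʁ/ (stop → fricative, matching a fricative) — only manner changes, and always toward the preceding segment.
No alternation appears in [kəxɪggəʃʊ], [loɟgɔge]: there the adjacent consonants already agree in manner (/g/ and /g/ are both stops; /g/ and /ɟ/ are both stops), so these forms are consistent with the same rule.
Since the segment that changes follows the conditioning segment, the assimilation is progressive.

progressive manner assimilation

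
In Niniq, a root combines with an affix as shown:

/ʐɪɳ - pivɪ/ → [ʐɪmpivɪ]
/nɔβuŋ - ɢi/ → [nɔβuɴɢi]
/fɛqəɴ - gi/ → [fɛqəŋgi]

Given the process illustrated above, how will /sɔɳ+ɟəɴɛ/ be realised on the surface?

[sɔɲɟəɴɛ]

The data show regressive place assimilation: /ɳ/ → [m] before /p/; /ŋ/ → [ɴ] before /ɢ/; /ɴ/ → [ŋ] before /g/. In each pair only place changes, matching the following consonant, while manner and voice stay constant.
/ɳ/ is a voiced retroflex nasal. The following trigger /ɟ/ is palatal, so /ɳ/ must become palatal as well.
Changing only its place to palatal gives [ɲ] — the voiced palatal nasal.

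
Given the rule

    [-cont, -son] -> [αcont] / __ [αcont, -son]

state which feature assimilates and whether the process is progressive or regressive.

regressive manner assimilation

The rule copies [cont] (continuancy) from the environment onto the target stops; since [±cont] encodes the stop/fricative manner contrast, the assimilating dimension is manner.
The conditioning segment sits to the right of the focus bar, meaning the trigger follows the segment that changes — regressive assimilation.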